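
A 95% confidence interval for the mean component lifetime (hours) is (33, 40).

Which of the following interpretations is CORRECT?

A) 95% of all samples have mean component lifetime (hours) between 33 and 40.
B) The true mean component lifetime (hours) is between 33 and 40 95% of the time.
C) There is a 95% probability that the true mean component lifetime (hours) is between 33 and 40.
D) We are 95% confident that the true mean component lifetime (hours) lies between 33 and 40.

A confidence interval represents our confidence in the procedure, not a probability statement about the parameter.

Key concept: If we repeated this sampling process many times and computed a 95% CI each time, about 95% of those intervals would contain the true population parameter.

For this specific interval (33, 40):
- Midpoint (point estimate): 36.5
- Margin of error: 3.5

The correct interpretation is the one stating confidence that the true parameter lies in the interval — option D.

D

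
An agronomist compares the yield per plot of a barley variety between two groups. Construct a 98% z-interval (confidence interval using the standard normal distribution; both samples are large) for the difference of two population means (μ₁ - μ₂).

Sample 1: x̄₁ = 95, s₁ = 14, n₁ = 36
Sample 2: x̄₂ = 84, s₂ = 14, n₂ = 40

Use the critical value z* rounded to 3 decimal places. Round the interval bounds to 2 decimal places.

Both samples are large (n₁ = 36 ≥ 30, n₂ = 40 ≥ 30), so a z-interval for the difference of means applies.

Point estimate: x̄₁ - x̄₂ = 95 - 84 = 11

Standard error: SE = √(s₁²/n₁ + s₂²/n₂)
= √(14²/36 + 14²/40)
= √(5.444444 + 4.900000)
= 3.216278

For 98% confidence, z* = 2.326 (from standard normal table)
Margin of error: E = z* × SE = 2.326 × 3.216278 = 7.4811

Z-interval: (x̄₁ - x̄₂) ± E = 11 ± 7.4811 = (3.5189, 18.4811)

Rounded to 2 decimal places:

(3.52, 18.48)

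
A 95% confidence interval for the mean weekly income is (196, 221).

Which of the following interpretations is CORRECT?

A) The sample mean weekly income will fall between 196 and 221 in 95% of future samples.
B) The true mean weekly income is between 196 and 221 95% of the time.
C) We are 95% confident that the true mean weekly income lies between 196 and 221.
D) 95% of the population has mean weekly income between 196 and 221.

A confidence interval represents our confidence in the procedure, not a probability statement about the parameter.

Key concept: If we repeated this sampling process many times and computed a 95% CI each time, about 95% of those intervals would contain the true population parameter.

For this specific interval (196, 221):
- Midpoint (point estimate): 208.5
- Margin of error: 12.5

The correct interpretation is the one stating confidence that the true parameter lies in the interval — option C.

C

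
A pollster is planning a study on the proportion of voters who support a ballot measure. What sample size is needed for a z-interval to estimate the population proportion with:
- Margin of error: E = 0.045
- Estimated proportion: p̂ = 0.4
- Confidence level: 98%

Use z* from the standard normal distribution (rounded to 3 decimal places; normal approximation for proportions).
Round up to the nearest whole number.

Using z* for proportion z-interval (normal approximation).

For 98% confidence, z* = 2.326 (from standard normal table)

Sample size formula for proportion z-interval: n = z*²p̂(1-p̂)/E²

n = 2.326² × 0.4 × 0.6 / 0.045²
  = 5.410276 × 0.24 / 0.002025
  = 641.2179

Round up to the nearest whole number: n = 642

642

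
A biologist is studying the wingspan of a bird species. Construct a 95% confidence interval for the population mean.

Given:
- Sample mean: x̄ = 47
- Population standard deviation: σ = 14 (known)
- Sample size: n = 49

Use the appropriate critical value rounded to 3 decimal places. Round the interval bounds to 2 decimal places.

The population standard deviation σ is known, so use a z-interval (standard normal critical value).

For 95% confidence, z* = 1.96 (from standard normal table)

Standard error: SE = σ/√n = 14/√49 = 2.000000

Margin of error: E = z* × SE = 1.96 × 2.000000 = 3.9200

Z-interval: x̄ ± E = 47 ± 3.9200 = (43.0800, 50.9200)

Rounded to 2 decimal places:

(43.08, 50.92)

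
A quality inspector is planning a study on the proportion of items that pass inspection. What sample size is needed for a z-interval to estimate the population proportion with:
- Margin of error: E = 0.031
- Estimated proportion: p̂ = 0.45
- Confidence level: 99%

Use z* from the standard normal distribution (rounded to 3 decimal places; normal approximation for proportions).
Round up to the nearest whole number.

Using z* for proportion z-interval (normal approximation).

For 99% confidence, z* = 2.576 (from standard normal table)

Sample size formula for proportion z-interval: n = z*²p̂(1-p̂)/E²

n = 2.576² × 0.45 × 0.55 / 0.031²
  = 6.635776 × 0.2475 / 0.000961
  = 1709.0058

Round up to the nearest whole number: n = 1710

1710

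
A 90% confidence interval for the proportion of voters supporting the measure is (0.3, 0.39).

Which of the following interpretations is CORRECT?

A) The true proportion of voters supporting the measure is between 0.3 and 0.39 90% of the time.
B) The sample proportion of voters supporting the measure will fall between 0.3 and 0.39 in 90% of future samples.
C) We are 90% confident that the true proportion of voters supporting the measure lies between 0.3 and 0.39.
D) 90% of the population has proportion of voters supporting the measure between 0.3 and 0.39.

A confidence interval represents our confidence in the procedure, not a probability statement about the parameter.

Key concept: If we repeated this sampling process many times and computed a 90% CI each time, about 90% of those intervals would contain the true population parameter.

For this specific interval (0.3, 0.39):
- Midpoint (point estimate): 0.345
- Margin of error: 0.045

The correct interpretation is the one stating confidence that the true parameter lies in the interval — option C.

C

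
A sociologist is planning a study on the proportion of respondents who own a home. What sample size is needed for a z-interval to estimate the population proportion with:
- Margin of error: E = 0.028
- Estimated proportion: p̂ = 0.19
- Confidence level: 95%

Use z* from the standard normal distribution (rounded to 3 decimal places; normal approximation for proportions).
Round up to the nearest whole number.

Using z* for proportion z-interval (normal approximation).

For 95% confidence, z* = 1.96 (from standard normal table)

Sample size formula for proportion z-interval: n = z*²p̂(1-p̂)/E²

n = 1.96² × 0.19 × 0.81 / 0.028²
  = 3.8416 × 0.1539 / 0.000784
  = 754.1100

Round up to the nearest whole number: n = 755

755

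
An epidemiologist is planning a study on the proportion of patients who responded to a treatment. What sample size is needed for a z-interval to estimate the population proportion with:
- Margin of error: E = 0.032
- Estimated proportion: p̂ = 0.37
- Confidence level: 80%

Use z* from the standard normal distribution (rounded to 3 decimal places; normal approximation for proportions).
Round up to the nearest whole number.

Using z* for proportion z-interval (normal approximation).

For 80% confidence, z* = 1.282 (from standard normal table)

Sample size formula for proportion z-interval: n = z*²p̂(1-p̂)/E²

n = 1.282² × 0.37 × 0.63 / 0.032²
  = 1.643524 × 0.2331 / 0.001024
  = 374.1264

Round up to the nearest whole number: n = 375

375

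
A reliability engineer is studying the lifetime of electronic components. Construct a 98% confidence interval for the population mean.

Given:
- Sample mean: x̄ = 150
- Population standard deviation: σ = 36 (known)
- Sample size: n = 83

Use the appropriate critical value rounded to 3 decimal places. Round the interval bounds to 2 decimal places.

The population standard deviation σ is known, so use a z-interval (standard normal critical value).

For 98% confidence, z* = 2.326 (from standard normal table)

Standard error: SE = σ/√n = 36/√83 = 3.951513

Margin of error: E = z* × SE = 2.326 × 3.951513 = 9.1912

Z-interval: x̄ ± E = 150 ± 9.1912 = (140.8088, 159.1912)

Rounded to 2 decimal places:

(140.81, 159.19)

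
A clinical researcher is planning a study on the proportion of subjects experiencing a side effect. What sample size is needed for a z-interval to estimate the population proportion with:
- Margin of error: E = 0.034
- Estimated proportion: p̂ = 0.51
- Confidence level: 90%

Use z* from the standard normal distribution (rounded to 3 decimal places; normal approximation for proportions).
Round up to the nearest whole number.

Using z* for proportion z-interval (normal approximation).

For 90% confidence, z* = 1.645 (from standard normal table)

Sample size formula for proportion z-interval: n = z*²p̂(1-p̂)/E²

n = 1.645² × 0.51 × 0.49 / 0.034²
  = 2.706025 × 0.2499 / 0.001156
  = 584.9789

Round up to the nearest whole number: n = 585

585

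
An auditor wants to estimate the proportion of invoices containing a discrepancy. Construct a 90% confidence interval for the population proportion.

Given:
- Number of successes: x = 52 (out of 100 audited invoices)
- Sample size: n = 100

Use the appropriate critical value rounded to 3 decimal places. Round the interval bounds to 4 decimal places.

Sample proportion: p̂ = 52/100 = 0.520000

Check conditions for normal approximation:
  np̂ = 52 ≥ 10 ✓
  n(1-p̂) = 48 ≥ 10 ✓

The sample is large enough, so use a z-interval (normal approximation) for the proportion.

For 90% confidence, z* = 1.645 (from standard normal table)

Standard error: SE = √(p̂(1-p̂)/n) = √(0.520000×0.480000/100) = 0.04995998

Margin of error: E = z* × SE = 1.645 × 0.04995998 = 0.082184

Z-interval: p̂ ± E = 0.520000 ± 0.082184 = (0.437816, 0.602184)

Rounded to 4 decimal places:

(0.4378, 0.6022)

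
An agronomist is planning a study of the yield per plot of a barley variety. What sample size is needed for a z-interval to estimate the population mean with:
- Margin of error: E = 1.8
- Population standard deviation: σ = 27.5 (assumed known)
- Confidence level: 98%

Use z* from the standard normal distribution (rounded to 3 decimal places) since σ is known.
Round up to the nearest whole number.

Using z* since population σ is known (z-interval formula).

For 98% confidence, z* = 2.326 (from standard normal table)

Sample size formula for z-interval: n = (z*σ/E)²

n = (2.326 × 27.5 / 1.8)²
  = (35.536111)²
  = 1262.8152

Round up to the nearest whole number: n = 1263

1263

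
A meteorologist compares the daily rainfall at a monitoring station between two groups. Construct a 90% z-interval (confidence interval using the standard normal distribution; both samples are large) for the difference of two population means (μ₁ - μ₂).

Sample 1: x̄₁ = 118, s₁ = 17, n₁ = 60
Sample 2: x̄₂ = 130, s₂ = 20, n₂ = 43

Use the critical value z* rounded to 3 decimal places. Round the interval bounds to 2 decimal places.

Both samples are large (n₁ = 60 ≥ 30, n₂ = 43 ≥ 30), so a z-interval for the difference of means applies.

Point estimate: x̄₁ - x̄₂ = 118 - 130 = -12

Standard error: SE = √(s₁²/n₁ + s₂²/n₂)
= √(17²/60 + 20²/43)
= √(4.816667 + 9.302326)
= 3.757525

For 90% confidence, z* = 1.645 (from standard normal table)
Margin of error: E = z* × SE = 1.645 × 3.757525 = 6.1811

Z-interval: (x̄₁ - x̄₂) ± E = -12 ± 6.1811 = (-18.1811, -5.8189)

Rounded to 2 decimal places:

(-18.18, -5.82)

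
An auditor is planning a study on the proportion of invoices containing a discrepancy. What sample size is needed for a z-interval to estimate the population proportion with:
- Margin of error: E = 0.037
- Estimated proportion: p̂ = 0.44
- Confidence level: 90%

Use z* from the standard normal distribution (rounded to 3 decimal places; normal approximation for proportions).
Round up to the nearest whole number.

Using z* for proportion z-interval (normal approximation).

For 90% confidence, z* = 1.645 (from standard normal table)

Sample size formula for proportion z-interval: n = z*²p̂(1-p̂)/E²

n = 1.645² × 0.44 × 0.56 / 0.037²
  = 2.706025 × 0.2464 / 0.001369
  = 487.0450

Round up to the nearest whole number: n = 488

488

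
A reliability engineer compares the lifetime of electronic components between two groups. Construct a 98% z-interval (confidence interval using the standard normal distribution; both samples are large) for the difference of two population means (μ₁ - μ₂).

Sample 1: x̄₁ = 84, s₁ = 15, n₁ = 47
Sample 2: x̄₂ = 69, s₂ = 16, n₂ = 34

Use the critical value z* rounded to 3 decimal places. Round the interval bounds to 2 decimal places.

Both samples are large (n₁ = 47 ≥ 30, n₂ = 34 ≥ 30), so a z-interval for the difference of means applies.

Point estimate: x̄₁ - x̄₂ = 84 - 69 = 15

Standard error: SE = √(s₁²/n₁ + s₂²/n₂)
= √(15²/47 + 16²/34)
= √(4.787234 + 7.529412)
= 3.509508

For 98% confidence, z* = 2.326 (from standard normal table)
Margin of error: E = z* × SE = 2.326 × 3.509508 = 8.1631

Z-interval: (x̄₁ - x̄₂) ± E = 15 ± 8.1631 = (6.8369, 23.1631)

Rounded to 2 decimal places:

(6.84, 23.16)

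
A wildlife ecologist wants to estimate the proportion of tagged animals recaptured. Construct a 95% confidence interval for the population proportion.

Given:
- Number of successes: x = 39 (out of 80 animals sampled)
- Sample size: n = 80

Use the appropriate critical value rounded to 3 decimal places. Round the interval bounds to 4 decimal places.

Sample proportion: p̂ = 39/80 = 0.487500

Check conditions for normal approximation:
  np̂ = 39 ≥ 10 ✓
  n(1-p̂) = 41 ≥ 10 ✓

The sample is large enough, so use a z-interval (normal approximation) for the proportion.

For 95% confidence, z* = 1.96 (from standard normal table)

Standard error: SE = √(p̂(1-p̂)/n) = √(0.487500×0.512500/80) = 0.05588423

Margin of error: E = z* × SE = 1.96 × 0.05588423 = 0.109533

Z-interval: p̂ ± E = 0.487500 ± 0.109533 = (0.377967, 0.597033)

Rounded to 4 decimal places:

(0.3780, 0.5970)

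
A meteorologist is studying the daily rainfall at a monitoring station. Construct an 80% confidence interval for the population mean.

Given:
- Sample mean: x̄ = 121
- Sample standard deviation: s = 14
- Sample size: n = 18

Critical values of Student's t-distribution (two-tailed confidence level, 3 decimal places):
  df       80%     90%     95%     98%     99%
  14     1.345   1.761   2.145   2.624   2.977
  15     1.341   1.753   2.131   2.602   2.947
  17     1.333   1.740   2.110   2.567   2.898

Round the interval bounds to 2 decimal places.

The population standard deviation σ is unknown (only the sample standard deviation s is given), so use a t-interval with df = n - 1 = 18 - 1 = 17.

For 80% confidence with df = 17, t* = 1.333 (from t-table)

Standard error: SE = s/√n = 14/√18 = 3.299832

Margin of error: E = t* × SE = 1.333 × 3.299832 = 4.3987

T-interval: x̄ ± E = 121 ± 4.3987 = (116.6013, 125.3987)

Rounded to 2 decimal places:

(116.60, 125.40)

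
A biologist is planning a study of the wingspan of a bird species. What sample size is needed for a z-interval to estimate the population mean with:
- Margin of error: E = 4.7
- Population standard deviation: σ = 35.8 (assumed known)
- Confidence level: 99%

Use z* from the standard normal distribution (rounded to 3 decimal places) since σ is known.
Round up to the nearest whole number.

Using z* since population σ is known (z-interval formula).

For 99% confidence, z* = 2.576 (from standard normal table)

Sample size formula for z-interval: n = (z*σ/E)²

n = (2.576 × 35.8 / 4.7)²
  = (19.621447)²
  = 385.0012

Round up to the nearest whole number: n = 386

386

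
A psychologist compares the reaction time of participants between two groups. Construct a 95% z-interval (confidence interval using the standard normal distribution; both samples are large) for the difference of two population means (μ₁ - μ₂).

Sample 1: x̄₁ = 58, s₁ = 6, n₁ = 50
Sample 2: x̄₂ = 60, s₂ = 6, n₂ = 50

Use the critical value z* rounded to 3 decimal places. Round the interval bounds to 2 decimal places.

Both samples are large (n₁ = 50 ≥ 30, n₂ = 50 ≥ 30), so a z-interval for the difference of means applies.

Point estimate: x̄₁ - x̄₂ = 58 - 60 = -2

Standard error: SE = √(s₁²/n₁ + s₂²/n₂)
= √(6²/50 + 6²/50)
= √(0.720000 + 0.720000)
= 1.200000

For 95% confidence, z* = 1.96 (from standard normal table)
Margin of error: E = z* × SE = 1.96 × 1.200000 = 2.3520

Z-interval: (x̄₁ - x̄₂) ± E = -2 ± 2.3520 = (-4.3520, 0.3520)

Rounded to 2 decimal places:

(-4.35, 0.35)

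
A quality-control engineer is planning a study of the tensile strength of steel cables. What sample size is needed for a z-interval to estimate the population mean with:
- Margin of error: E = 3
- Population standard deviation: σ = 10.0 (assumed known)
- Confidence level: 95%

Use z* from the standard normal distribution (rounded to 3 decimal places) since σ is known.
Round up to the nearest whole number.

Using z* since population σ is known (z-interval formula).

For 95% confidence, z* = 1.96 (from standard normal table)

Sample size formula for z-interval: n = (z*σ/E)²

n = (1.96 × 10.0 / 3)²
  = (6.533333)²
  = 42.6844

Round up to the nearest whole number: n = 43

43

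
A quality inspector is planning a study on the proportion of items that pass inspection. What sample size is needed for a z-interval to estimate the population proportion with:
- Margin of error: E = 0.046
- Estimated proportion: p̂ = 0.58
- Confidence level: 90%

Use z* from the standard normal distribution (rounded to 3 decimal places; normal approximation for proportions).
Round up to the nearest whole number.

Using z* for proportion z-interval (normal approximation).

For 90% confidence, z* = 1.645 (from standard normal table)

Sample size formula for proportion z-interval: n = z*²p̂(1-p̂)/E²

n = 1.645² × 0.58 × 0.42 / 0.046²
  = 2.706025 × 0.2436 / 0.002116
  = 311.5254

Round up to the nearest whole number: n = 312

312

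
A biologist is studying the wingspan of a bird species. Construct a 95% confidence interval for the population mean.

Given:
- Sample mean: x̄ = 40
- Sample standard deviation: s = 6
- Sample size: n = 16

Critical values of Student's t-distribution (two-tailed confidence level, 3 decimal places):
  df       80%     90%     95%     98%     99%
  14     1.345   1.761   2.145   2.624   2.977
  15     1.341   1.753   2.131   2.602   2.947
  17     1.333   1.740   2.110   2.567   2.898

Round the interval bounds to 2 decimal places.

The population standard deviation σ is unknown (only the sample standard deviation s is given), so use a t-interval with df = n - 1 = 16 - 1 = 15.

For 95% confidence with df = 15, t* = 2.131 (from t-table)

Standard error: SE = s/√n = 6/√16 = 1.500000

Margin of error: E = t* × SE = 2.131 × 1.500000 = 3.1965

T-interval: x̄ ± E = 40 ± 3.1965 = (36.8035, 43.1965)

Rounded to 2 decimal places:

(36.80, 43.20)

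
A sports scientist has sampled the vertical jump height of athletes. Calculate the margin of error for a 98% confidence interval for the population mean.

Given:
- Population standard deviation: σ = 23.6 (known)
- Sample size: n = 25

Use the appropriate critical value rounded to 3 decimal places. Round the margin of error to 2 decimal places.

The population standard deviation σ is known, so use the z-interval margin of error formula.

For 98% confidence, z* = 2.326 (from standard normal table)

Margin of error formula for z-interval: E = z* × σ/√n

E = 2.326 × 23.6/√25
  = 2.326 × 4.720000
  = 10.9787

Rounded to 2 decimal places:

10.98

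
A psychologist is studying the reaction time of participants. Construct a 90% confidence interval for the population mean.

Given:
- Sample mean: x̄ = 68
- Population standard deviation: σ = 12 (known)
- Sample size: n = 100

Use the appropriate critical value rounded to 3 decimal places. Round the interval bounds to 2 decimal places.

The population standard deviation σ is known, so use a z-interval (standard normal critical value).

For 90% confidence, z* = 1.645 (from standard normal table)

Standard error: SE = σ/√n = 12/√100 = 1.200000

Margin of error: E = z* × SE = 1.645 × 1.200000 = 1.9740

Z-interval: x̄ ± E = 68 ± 1.9740 = (66.0260, 69.9740)

Rounded to 2 decimal places:

(66.03, 69.97)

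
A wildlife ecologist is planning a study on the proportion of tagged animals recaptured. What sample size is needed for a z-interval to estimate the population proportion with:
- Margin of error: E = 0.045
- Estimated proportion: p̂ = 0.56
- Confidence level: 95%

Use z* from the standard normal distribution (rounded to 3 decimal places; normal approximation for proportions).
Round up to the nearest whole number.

Using z* for proportion z-interval (normal approximation).

For 95% confidence, z* = 1.96 (from standard normal table)

Sample size formula for proportion z-interval: n = z*²p̂(1-p̂)/E²

n = 1.96² × 0.56 × 0.44 / 0.045²
  = 3.8416 × 0.2464 / 0.002025
  = 467.4421

Round up to the nearest whole number: n = 468

468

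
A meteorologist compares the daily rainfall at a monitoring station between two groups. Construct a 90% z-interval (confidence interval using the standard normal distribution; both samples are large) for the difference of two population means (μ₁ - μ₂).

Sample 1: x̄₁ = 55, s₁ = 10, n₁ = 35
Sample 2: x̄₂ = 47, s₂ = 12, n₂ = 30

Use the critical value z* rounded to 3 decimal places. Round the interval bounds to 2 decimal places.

Both samples are large (n₁ = 35 ≥ 30, n₂ = 30 ≥ 30), so a z-interval for the difference of means applies.

Point estimate: x̄₁ - x̄₂ = 55 - 47 = 8

Standard error: SE = √(s₁²/n₁ + s₂²/n₂)
= √(10²/35 + 12²/30)
= √(2.857143 + 4.800000)
= 2.767154

For 90% confidence, z* = 1.645 (from standard normal table)
Margin of error: E = z* × SE = 1.645 × 2.767154 = 4.5520

Z-interval: (x̄₁ - x̄₂) ± E = 8 ± 4.5520 = (3.4480, 12.5520)

Rounded to 2 decimal places:

(3.45, 12.55)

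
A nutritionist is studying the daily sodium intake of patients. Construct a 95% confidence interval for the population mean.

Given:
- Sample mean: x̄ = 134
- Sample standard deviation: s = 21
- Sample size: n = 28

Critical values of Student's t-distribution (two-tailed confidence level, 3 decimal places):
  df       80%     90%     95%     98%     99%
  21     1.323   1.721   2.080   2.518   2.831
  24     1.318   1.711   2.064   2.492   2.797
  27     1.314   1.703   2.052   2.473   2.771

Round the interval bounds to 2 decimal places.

The population standard deviation σ is unknown (only the sample standard deviation s is given), so use a t-interval with df = n - 1 = 28 - 1 = 27.

For 95% confidence with df = 27, t* = 2.052 (from t-table)

Standard error: SE = s/√n = 21/√28 = 3.968627

Margin of error: E = t* × SE = 2.052 × 3.968627 = 8.1436

T-interval: x̄ ± E = 134 ± 8.1436 = (125.8564, 142.1436)

Rounded to 2 decimal places:

(125.86, 142.14)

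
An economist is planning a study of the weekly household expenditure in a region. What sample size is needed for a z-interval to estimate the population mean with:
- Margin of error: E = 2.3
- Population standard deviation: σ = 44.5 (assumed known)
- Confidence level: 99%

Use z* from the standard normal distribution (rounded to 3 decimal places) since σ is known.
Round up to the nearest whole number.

Using z* since population σ is known (z-interval formula).

For 99% confidence, z* = 2.576 (from standard normal table)

Sample size formula for z-interval: n = (z*σ/E)²

n = (2.576 × 44.5 / 2.3)²
  = (49.840000)²
  = 2484.0256

Round up to the nearest whole number: n = 2485

2485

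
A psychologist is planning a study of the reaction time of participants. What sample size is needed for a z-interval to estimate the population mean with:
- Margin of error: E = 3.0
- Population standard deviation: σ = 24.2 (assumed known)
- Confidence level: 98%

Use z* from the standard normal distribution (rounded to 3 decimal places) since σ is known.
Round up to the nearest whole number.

Using z* since population σ is known (z-interval formula).

For 98% confidence, z* = 2.326 (from standard normal table)

Sample size formula for z-interval: n = (z*σ/E)²

n = (2.326 × 24.2 / 3.0)²
  = (18.763067)²
  = 352.0527

Round up to the nearest whole number: n = 353

353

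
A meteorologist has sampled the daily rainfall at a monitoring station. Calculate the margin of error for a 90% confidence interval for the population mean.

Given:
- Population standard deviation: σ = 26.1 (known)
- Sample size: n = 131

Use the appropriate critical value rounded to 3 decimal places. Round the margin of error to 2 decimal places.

The population standard deviation σ is known, so use the z-interval margin of error formula.

For 90% confidence, z* = 1.645 (from standard normal table)

Margin of error formula for z-interval: E = z* × σ/√n

E = 1.645 × 26.1/√131
  = 1.645 × 2.280368
  = 3.7512

Rounded to 2 decimal places:

3.75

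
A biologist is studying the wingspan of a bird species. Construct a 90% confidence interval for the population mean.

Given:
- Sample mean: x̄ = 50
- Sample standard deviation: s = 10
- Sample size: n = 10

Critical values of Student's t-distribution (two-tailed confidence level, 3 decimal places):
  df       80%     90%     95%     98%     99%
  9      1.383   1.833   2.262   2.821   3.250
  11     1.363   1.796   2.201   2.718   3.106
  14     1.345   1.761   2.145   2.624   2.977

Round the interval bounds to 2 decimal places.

The population standard deviation σ is unknown (only the sample standard deviation s is given), so use a t-interval with df = n - 1 = 10 - 1 = 9.

For 90% confidence with df = 9, t* = 1.833 (from t-table)

Standard error: SE = s/√n = 10/√10 = 3.162278

Margin of error: E = t* × SE = 1.833 × 3.162278 = 5.7965

T-interval: x̄ ± E = 50 ± 5.7965 = (44.2035, 55.7965)

Rounded to 2 decimal places:

(44.20, 55.80)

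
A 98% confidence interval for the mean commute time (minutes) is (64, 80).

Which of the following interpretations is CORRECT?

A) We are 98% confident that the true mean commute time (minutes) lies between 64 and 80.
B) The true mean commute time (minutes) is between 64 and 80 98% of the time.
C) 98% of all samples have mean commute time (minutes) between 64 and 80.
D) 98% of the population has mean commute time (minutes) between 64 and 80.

A confidence interval represents our confidence in the procedure, not a probability statement about the parameter.

Key concept: If we repeated this sampling process many times and computed a 98% CI each time, about 98% of those intervals would contain the true population parameter.

For this specific interval (64, 80):
- Midpoint (point estimate): 72
- Margin of error: 8

The correct interpretation is the one stating confidence that the true parameter lies in the interval — option A.

A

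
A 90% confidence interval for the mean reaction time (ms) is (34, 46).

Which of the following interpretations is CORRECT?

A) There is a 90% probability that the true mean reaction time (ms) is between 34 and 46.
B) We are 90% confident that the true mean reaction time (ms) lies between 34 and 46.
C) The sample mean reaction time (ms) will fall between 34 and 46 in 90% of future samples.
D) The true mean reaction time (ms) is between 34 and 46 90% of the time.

A confidence interval represents our confidence in the procedure, not a probability statement about the parameter.

Key concept: If we repeated this sampling process many times and computed a 90% CI each time, about 90% of those intervals would contain the true population parameter.

For this specific interval (34, 46):
- Midpoint (point estimate): 40
- Margin of error: 6

The correct interpretation is the one stating confidence that the true parameter lies in the interval — option B.

B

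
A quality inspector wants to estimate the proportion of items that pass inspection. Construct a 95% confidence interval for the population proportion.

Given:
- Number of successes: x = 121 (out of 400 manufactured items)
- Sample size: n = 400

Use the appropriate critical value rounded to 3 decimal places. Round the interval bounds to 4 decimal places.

Sample proportion: p̂ = 121/400 = 0.302500

Check conditions for normal approximation:
  np̂ = 121 ≥ 10 ✓
  n(1-p̂) = 279 ≥ 10 ✓

The sample is large enough, so use a z-interval (normal approximation) for the proportion.

For 95% confidence, z* = 1.96 (from standard normal table)

Standard error: SE = √(p̂(1-p̂)/n) = √(0.302500×0.697500/400) = 0.02296703

Margin of error: E = z* × SE = 1.96 × 0.02296703 = 0.045015

Z-interval: p̂ ± E = 0.302500 ± 0.045015 = (0.257485, 0.347515)

Rounded to 4 decimal places:

(0.2575, 0.3475)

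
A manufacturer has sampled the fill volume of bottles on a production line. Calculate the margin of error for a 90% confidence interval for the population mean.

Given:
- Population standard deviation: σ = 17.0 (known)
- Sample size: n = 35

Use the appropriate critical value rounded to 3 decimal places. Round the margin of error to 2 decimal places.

The population standard deviation σ is known, so use the z-interval margin of error formula.

For 90% confidence, z* = 1.645 (from standard normal table)

Margin of error formula for z-interval: E = z* × σ/√n

E = 1.645 × 17.0/√35
  = 1.645 × 2.873524
  = 4.7269

Rounded to 2 decimal places:

4.73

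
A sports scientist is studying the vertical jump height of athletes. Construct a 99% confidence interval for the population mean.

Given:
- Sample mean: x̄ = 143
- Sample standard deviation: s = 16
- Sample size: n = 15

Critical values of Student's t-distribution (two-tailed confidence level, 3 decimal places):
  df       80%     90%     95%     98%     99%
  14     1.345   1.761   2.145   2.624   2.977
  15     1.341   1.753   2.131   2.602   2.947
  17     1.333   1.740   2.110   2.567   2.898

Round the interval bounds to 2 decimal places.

The population standard deviation σ is unknown (only the sample standard deviation s is given), so use a t-interval with df = n - 1 = 15 - 1 = 14.

For 99% confidence with df = 14, t* = 2.977 (from t-table)

Standard error: SE = s/√n = 16/√15 = 4.131182

Margin of error: E = t* × SE = 2.977 × 4.131182 = 12.2985

T-interval: x̄ ± E = 143 ± 12.2985 = (130.7015, 155.2985)

Rounded to 2 decimal places:

(130.70, 155.30)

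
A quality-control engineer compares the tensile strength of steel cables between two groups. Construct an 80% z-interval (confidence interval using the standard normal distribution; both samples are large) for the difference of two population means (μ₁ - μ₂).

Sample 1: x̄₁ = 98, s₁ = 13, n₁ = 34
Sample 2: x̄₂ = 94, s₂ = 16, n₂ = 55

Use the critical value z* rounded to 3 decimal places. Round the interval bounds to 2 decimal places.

Both samples are large (n₁ = 34 ≥ 30, n₂ = 55 ≥ 30), so a z-interval for the difference of means applies.

Point estimate: x̄₁ - x̄₂ = 98 - 94 = 4

Standard error: SE = √(s₁²/n₁ + s₂²/n₂)
= √(13²/34 + 16²/55)
= √(4.970588 + 4.654545)
= 3.102440

For 80% confidence, z* = 1.282 (from standard normal table)
Margin of error: E = z* × SE = 1.282 × 3.102440 = 3.9773

Z-interval: (x̄₁ - x̄₂) ± E = 4 ± 3.9773 = (0.0227, 7.9773)

Rounded to 2 decimal places:

(0.02, 7.98)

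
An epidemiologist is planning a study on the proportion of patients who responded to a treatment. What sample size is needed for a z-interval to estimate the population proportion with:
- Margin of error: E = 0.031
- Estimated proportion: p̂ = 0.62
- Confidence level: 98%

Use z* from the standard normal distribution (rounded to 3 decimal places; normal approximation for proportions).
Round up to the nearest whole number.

Using z* for proportion z-interval (normal approximation).

For 98% confidence, z* = 2.326 (from standard normal table)

Sample size formula for proportion z-interval: n = z*²p̂(1-p̂)/E²

n = 2.326² × 0.62 × 0.38 / 0.031²
  = 5.410276 × 0.2356 / 0.000961
  = 1326.3902

Round up to the nearest whole number: n = 1327

1327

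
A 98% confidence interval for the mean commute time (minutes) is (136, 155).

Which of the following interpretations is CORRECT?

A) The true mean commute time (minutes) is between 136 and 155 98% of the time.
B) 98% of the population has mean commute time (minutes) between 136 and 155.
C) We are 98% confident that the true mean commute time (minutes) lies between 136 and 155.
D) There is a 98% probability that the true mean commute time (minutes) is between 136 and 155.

A confidence interval represents our confidence in the procedure, not a probability statement about the parameter.

Key concept: If we repeated this sampling process many times and computed a 98% CI each time, about 98% of those intervals would contain the true population parameter.

For this specific interval (136, 155):
- Midpoint (point estimate): 145.5
- Margin of error: 9.5

The correct interpretation is the one stating confidence that the true parameter lies in the interval — option C.

C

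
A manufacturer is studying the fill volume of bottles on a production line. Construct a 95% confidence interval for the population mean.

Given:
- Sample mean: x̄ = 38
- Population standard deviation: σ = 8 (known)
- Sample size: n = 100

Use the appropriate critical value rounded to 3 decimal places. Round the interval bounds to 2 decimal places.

The population standard deviation σ is known, so use a z-interval (standard normal critical value).

For 95% confidence, z* = 1.96 (from standard normal table)

Standard error: SE = σ/√n = 8/√100 = 0.800000

Margin of error: E = z* × SE = 1.96 × 0.800000 = 1.5680

Z-interval: x̄ ± E = 38 ± 1.5680 = (36.4320, 39.5680)

Rounded to 2 decimal places:

(36.43, 39.57)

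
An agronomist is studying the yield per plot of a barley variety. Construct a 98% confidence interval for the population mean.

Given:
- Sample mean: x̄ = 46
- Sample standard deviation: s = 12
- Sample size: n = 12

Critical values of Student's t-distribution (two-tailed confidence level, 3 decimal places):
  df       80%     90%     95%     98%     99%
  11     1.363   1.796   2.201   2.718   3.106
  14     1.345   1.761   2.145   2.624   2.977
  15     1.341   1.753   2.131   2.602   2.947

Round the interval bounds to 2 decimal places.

The population standard deviation σ is unknown (only the sample standard deviation s is given), so use a t-interval with df = n - 1 = 12 - 1 = 11.

For 98% confidence with df = 11, t* = 2.718 (from t-table)

Standard error: SE = s/√n = 12/√12 = 3.464102

Margin of error: E = t* × SE = 2.718 × 3.464102 = 9.4154

T-interval: x̄ ± E = 46 ± 9.4154 = (36.5846, 55.4154)

Rounded to 2 decimal places:

(36.58, 55.42)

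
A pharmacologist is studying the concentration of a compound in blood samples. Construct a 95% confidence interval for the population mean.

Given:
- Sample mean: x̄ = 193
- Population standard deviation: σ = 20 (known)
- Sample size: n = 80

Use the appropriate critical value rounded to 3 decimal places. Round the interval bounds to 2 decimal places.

The population standard deviation σ is known, so use a z-interval (standard normal critical value).

For 95% confidence, z* = 1.96 (from standard normal table)

Standard error: SE = σ/√n = 20/√80 = 2.236068

Margin of error: E = z* × SE = 1.96 × 2.236068 = 4.3827

Z-interval: x̄ ± E = 193 ± 4.3827 = (188.6173, 197.3827)

Rounded to 2 decimal places:

(188.62, 197.38)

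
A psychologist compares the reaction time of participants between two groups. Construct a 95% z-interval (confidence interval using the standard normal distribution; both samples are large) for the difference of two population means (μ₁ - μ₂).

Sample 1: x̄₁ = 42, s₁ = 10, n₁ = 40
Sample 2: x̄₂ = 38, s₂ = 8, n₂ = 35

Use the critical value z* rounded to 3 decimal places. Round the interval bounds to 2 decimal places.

Both samples are large (n₁ = 40 ≥ 30, n₂ = 35 ≥ 30), so a z-interval for the difference of means applies.

Point estimate: x̄₁ - x̄₂ = 42 - 38 = 4

Standard error: SE = √(s₁²/n₁ + s₂²/n₂)
= √(10²/40 + 8²/35)
= √(2.500000 + 1.828571)
= 2.080522

For 95% confidence, z* = 1.96 (from standard normal table)
Margin of error: E = z* × SE = 1.96 × 2.080522 = 4.0778

Z-interval: (x̄₁ - x̄₂) ± E = 4 ± 4.0778 = (-0.0778, 8.0778)

Rounded to 2 decimal places:

(-0.08, 8.08)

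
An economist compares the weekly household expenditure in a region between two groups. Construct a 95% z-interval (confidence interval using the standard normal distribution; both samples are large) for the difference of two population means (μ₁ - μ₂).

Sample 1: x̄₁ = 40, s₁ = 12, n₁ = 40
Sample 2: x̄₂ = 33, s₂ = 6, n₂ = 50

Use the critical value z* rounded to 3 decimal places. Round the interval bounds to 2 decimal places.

Both samples are large (n₁ = 40 ≥ 30, n₂ = 50 ≥ 30), so a z-interval for the difference of means applies.

Point estimate: x̄₁ - x̄₂ = 40 - 33 = 7

Standard error: SE = √(s₁²/n₁ + s₂²/n₂)
= √(12²/40 + 6²/50)
= √(3.600000 + 0.720000)
= 2.078461

For 95% confidence, z* = 1.96 (from standard normal table)
Margin of error: E = z* × SE = 1.96 × 2.078461 = 4.0738

Z-interval: (x̄₁ - x̄₂) ± E = 7 ± 4.0738 = (2.9262, 11.0738)

Rounded to 2 decimal places:

(2.93, 11.07)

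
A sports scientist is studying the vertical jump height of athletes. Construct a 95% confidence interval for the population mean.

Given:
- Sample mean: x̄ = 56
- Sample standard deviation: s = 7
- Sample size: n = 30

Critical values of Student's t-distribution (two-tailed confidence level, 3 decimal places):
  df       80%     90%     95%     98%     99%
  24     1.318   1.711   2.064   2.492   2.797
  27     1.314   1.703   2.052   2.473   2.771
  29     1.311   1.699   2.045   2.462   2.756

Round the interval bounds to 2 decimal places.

The population standard deviation σ is unknown (only the sample standard deviation s is given), so use a t-interval with df = n - 1 = 30 - 1 = 29.

For 95% confidence with df = 29, t* = 2.045 (from t-table)

Standard error: SE = s/√n = 7/√30 = 1.278019

Margin of error: E = t* × SE = 2.045 × 1.278019 = 2.6135

T-interval: x̄ ± E = 56 ± 2.6135 = (53.3865, 58.6135)

Rounded to 2 decimal places:

(53.39, 58.61)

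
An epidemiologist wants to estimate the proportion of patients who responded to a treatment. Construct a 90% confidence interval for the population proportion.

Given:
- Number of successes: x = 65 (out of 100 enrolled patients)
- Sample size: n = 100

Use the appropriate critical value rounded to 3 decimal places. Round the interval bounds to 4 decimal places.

Sample proportion: p̂ = 65/100 = 0.650000

Check conditions for normal approximation:
  np̂ = 65 ≥ 10 ✓
  n(1-p̂) = 35 ≥ 10 ✓

The sample is large enough, so use a z-interval (normal approximation) for the proportion.

For 90% confidence, z* = 1.645 (from standard normal table)

Standard error: SE = √(p̂(1-p̂)/n) = √(0.650000×0.350000/100) = 0.04769696

Margin of error: E = z* × SE = 1.645 × 0.04769696 = 0.078461

Z-interval: p̂ ± E = 0.650000 ± 0.078461 = (0.571539, 0.728461)

Rounded to 4 decimal places:

(0.5715, 0.7285)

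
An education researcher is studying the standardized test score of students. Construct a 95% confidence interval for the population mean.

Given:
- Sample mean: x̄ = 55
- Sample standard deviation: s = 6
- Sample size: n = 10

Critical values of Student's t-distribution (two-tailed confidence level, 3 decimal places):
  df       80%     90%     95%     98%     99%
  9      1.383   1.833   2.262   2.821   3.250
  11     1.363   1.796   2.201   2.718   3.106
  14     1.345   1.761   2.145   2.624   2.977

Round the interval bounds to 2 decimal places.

The population standard deviation σ is unknown (only the sample standard deviation s is given), so use a t-interval with df = n - 1 = 10 - 1 = 9.

For 95% confidence with df = 9, t* = 2.262 (from t-table)

Standard error: SE = s/√n = 6/√10 = 1.897367

Margin of error: E = t* × SE = 2.262 × 1.897367 = 4.2918

T-interval: x̄ ± E = 55 ± 4.2918 = (50.7082, 59.2918)

Rounded to 2 decimal places:

(50.71, 59.29)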